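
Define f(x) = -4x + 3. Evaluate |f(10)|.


f(10) = -37
|-37| = 37

37


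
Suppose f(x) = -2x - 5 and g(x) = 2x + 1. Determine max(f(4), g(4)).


f(4) = -13
g(4) = 9
max = 9

9


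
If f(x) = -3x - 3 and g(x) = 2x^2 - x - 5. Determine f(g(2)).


g(2) = 1
f(1) = -6

-6


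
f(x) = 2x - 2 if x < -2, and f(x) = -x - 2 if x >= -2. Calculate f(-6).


-6 satisfies x < -2
f(-6) = -14

-14


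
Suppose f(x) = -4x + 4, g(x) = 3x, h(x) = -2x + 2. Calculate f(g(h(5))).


h(5) = -8
g(-8) = -24
f(-24) = 100

100


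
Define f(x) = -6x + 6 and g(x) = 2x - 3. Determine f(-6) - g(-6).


57


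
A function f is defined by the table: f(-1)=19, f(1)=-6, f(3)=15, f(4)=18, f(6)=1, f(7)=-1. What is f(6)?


Reading from the table at x = 6

1


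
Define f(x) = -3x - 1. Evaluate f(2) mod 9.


f(2) = -7
-7 mod 9 = 2

2


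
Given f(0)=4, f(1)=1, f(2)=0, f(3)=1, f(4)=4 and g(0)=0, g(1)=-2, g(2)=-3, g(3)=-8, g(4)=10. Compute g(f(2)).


0


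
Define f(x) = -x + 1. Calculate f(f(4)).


4


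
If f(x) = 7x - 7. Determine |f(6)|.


f(6) = 35
|35| = 35

35


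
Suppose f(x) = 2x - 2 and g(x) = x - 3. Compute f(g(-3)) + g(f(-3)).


f(g(-3)) = -14
g(f(-3)) = -11
Sum = -25

-25


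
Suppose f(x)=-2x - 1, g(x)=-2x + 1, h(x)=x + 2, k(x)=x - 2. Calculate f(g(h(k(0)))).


-3


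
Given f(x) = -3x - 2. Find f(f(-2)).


f(-2) = 4
f(4) = -14

-14


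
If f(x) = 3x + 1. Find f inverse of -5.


Solve 3x + 1 = -5
x = (-5 - 1) / 3 = -2

-2


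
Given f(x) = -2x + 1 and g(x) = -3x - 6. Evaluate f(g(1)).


19


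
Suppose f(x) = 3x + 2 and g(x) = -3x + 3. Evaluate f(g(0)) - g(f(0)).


f(g(0)) = 11
g(f(0)) = -3
Difference = 14

14


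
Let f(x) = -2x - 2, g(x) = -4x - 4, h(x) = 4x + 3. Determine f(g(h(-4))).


h(-4) = -13
g(-13) = 48
f(48) = -98

-98


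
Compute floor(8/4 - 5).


8/4 = 2
2 - 5 = -3
floor(-3) = -3

-3


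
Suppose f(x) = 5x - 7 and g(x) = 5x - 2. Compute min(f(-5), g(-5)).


f(-5) = -32
g(-5) = -27
min = -32

-32


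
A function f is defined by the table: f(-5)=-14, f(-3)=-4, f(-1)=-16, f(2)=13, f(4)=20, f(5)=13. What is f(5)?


Reading from the table at x = 5

13


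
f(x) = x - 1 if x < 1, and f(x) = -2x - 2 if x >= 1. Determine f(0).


0 satisfies x < 1
f(0) = -1

-1


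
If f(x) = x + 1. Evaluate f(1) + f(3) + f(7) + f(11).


f(1) = 2
f(3) = 4
f(7) = 8
f(11) = 12
Sum = 26

26


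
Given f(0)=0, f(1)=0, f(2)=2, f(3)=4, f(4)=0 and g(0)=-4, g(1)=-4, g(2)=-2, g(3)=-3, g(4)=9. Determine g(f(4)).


f(4) = 0
g(0) = -4

-4


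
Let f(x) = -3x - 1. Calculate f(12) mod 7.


f(12) = -37
-37 mod 7 = 5

5


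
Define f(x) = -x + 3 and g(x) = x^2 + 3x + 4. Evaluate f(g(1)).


g(1) = 8
f(8) = -5

-5


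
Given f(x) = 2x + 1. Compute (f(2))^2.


25


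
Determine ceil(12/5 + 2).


12/5 = 2.4
2.4 + 2 = 4.4
ceil(4.4) = 5

5


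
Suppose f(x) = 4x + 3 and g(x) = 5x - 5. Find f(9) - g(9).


f(9) = 39
g(9) = 40
Difference = -1

-1


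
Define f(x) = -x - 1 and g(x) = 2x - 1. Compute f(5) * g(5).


f(5) = -6
g(5) = 9
Product = -54

-54


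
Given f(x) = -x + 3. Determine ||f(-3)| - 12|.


f(-3) = 6
|6| = 6
|6 - 12| = 6

6


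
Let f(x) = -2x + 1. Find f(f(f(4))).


f(4) = -7
f(-7) = 15
f(15) = -29

-29


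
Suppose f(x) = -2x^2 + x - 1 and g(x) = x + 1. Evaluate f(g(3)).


-29


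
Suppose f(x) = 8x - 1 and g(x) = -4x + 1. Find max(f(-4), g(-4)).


f(-4) = -33
g(-4) = 17
max = 17

17


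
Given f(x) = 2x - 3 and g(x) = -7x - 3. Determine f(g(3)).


-51


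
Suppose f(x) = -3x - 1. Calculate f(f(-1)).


f(-1) = 2
f(2) = -7

-7


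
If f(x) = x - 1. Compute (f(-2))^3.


f(-2) = -3
(-3)^3 = -27

-27


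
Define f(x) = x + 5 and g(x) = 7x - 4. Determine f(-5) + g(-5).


f(-5) = 0
g(-5) = -39
Sum = -39

-39


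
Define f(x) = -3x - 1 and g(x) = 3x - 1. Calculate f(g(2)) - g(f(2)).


f(g(2)) = -16
g(f(2)) = -22
Difference = 6

6


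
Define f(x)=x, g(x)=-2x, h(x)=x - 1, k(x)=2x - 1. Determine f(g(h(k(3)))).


-8


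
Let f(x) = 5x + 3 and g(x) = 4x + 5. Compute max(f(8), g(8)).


f(8) = 43
g(8) = 37
max = 43

43


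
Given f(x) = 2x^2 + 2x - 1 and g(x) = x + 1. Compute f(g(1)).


g(1) = 2
f(2) = 2*(2)^2 + 2*(2) - 1 = 11

11


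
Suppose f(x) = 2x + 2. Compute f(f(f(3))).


f(3) = 8
f(8) = 18
f(18) = 38

38


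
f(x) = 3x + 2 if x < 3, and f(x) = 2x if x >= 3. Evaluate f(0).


0 satisfies x < 3
f(0) = 2

2


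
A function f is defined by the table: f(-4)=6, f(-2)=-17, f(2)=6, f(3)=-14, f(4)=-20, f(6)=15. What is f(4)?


Reading from the table at x = 4

-20


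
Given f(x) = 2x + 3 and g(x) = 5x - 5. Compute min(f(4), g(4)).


11


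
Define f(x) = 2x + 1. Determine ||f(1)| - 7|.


f(1) = 3
|3| = 3
|3 - 7| = 4

4


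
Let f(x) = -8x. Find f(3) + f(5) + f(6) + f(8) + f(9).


-248


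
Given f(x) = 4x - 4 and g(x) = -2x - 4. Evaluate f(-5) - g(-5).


f(-5) = -24
g(-5) = 6
Difference = -30

-30


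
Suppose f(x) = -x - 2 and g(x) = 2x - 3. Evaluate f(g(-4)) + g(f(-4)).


f(g(-4)) = 9
g(f(-4)) = 1
Sum = 10

10


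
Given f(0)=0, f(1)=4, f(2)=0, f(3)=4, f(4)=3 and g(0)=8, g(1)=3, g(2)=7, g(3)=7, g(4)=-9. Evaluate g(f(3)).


f(3) = 4
g(4) = -9

-9


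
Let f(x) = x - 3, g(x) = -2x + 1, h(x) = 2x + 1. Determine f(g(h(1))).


h(1) = 3
g(3) = -5
f(-5) = -8

-8


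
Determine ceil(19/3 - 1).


19/3 = 6.3333
6.3333 - 1 = 5.3333
ceil(5.3333) = 6

6


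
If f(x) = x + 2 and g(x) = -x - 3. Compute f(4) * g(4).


-42


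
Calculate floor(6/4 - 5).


6/4 = 1.5
1.5 - 5 = -3.5
floor(-3.5) = -4

-4


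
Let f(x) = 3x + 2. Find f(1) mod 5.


0


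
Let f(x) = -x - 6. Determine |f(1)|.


f(1) = -7
|-7| = 7

7


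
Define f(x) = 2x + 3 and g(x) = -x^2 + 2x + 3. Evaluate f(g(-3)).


g(-3) = -12
f(-12) = -21

-21


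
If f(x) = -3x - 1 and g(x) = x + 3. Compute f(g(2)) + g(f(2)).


f(g(2)) = -16
g(f(2)) = -4
Sum = -20

-20


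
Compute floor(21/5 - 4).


0


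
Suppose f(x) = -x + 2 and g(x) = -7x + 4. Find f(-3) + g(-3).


f(-3) = 5
g(-3) = 25
Sum = 30

30


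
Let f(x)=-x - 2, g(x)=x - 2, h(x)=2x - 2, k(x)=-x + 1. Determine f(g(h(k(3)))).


k(3) = -2
h(-2) = -6
g(-6) = -8
f(-8) = 6

6


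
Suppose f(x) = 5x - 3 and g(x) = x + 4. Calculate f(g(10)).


g(10) = 14
f(14) = 67

67


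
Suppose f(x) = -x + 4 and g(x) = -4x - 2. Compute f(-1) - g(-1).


f(-1) = 5
g(-1) = 2
Difference = 3

3


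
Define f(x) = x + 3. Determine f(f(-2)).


4


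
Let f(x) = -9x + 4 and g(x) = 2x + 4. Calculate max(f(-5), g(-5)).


f(-5) = 49
g(-5) = -6
max = 49

49


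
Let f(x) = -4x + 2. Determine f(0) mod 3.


2


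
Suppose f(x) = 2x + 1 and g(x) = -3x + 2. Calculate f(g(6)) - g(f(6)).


6


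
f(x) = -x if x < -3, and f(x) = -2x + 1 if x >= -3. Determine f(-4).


-4 satisfies x < -3
f(-4) = 4

4


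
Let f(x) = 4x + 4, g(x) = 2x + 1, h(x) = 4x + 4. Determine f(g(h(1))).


h(1) = 8
g(8) = 17
f(17) = 72

72


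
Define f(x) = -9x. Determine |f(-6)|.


54


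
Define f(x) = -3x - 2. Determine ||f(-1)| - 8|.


f(-1) = 1
|1| = 1
|1 - 8| = 7

7


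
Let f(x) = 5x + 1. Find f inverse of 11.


Solve 5x + 1 = 11
x = (11 - 1) / 5 = 2

2


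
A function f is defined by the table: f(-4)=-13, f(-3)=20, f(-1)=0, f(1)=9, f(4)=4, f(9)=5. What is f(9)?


Reading from the table at x = 9

5


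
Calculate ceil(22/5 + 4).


22/5 = 4.4
4.4 + 4 = 8.4
ceil(8.4) = 9

9


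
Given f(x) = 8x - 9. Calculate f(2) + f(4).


f(2) = 7
f(4) = 23
Sum = 30

30


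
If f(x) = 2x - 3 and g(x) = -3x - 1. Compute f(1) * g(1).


4


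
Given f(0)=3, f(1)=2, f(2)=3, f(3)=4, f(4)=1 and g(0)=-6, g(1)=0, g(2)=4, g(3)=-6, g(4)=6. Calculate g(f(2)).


f(2) = 3
g(3) = -6

-6


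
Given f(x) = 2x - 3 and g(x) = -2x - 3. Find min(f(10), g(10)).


-23


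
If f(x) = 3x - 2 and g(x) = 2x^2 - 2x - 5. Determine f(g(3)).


g(3) = 7
f(7) = 19

19


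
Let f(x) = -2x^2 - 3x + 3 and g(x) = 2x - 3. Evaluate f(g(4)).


g(4) = 5
f(5) = (-2)*(5)^2 - 3*(5) + 3 = -62

-62


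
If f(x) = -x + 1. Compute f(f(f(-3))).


f(-3) = 4
f(4) = -3
f(-3) = 4

4


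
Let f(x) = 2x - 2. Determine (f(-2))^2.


36


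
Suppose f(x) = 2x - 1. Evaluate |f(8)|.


f(8) = 15
|15| = 15

15


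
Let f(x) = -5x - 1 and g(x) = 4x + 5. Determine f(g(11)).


g(11) = 49
f(49) = -246

-246


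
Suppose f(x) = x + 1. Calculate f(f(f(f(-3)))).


f(-3) = -2
f(-2) = -1
f(-1) = 0
f(0) = 1

1


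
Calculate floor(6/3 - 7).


6/3 = 2
2 - 7 = -5
floor(-5) = -5

-5


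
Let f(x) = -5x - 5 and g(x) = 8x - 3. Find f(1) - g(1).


f(1) = -10
g(1) = 5
Difference = -15

-15


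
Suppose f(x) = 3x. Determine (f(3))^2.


f(3) = 9
(9)^2 = 81

81


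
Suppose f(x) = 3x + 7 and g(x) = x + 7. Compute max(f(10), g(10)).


f(10) = 37
g(10) = 17
max = 37

37


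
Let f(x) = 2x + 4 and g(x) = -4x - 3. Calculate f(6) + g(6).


f(6) = 16
g(6) = -27
Sum = -11

-11


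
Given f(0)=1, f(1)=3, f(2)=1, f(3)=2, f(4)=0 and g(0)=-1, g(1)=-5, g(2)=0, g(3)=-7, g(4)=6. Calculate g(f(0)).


-5


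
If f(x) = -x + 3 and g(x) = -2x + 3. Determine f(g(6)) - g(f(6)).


3


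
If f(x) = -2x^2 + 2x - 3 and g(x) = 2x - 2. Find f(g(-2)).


-87


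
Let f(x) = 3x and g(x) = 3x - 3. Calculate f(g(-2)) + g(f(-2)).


f(g(-2)) = -27
g(f(-2)) = -21
Sum = -48

-48


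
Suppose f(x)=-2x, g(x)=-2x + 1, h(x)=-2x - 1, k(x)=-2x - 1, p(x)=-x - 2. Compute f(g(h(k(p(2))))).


p(2) = -4
k(-4) = 7
h(7) = -15
g(-15) = 31
f(31) = -62

-62


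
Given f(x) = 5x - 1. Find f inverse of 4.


Solve 5x - 1 = 4
x = (4 + 1) / 5 = 1

1


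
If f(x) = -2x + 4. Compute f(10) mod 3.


f(10) = -16
-16 mod 3 = 2

2


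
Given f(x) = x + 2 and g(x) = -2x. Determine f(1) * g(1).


f(1) = 3
g(1) = -2
Product = -6

-6


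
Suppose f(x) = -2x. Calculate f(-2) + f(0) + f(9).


f(-2) = 4
f(0) = 0
f(9) = -18
Sum = -14

-14


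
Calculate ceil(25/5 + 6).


11


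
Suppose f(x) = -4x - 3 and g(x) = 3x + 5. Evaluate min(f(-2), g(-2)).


f(-2) = 5
g(-2) = -1
min = -1

-1


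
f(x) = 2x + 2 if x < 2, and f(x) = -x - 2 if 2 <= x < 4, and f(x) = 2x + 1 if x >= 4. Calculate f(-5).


-5 satisfies x < 2
f(-5) = -8

-8


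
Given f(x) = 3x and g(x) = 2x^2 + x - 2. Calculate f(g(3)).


g(3) = 19
f(19) = 57

57


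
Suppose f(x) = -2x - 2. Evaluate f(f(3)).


f(3) = -8
f(-8) = 14

14


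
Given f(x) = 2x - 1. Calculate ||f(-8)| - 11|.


f(-8) = -17
|-17| = 17
|17 - 11| = 6

6


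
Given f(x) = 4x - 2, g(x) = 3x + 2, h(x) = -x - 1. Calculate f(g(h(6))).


h(6) = -7
g(-7) = -19
f(-19) = -78

-78


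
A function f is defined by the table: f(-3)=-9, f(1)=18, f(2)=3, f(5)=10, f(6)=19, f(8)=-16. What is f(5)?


Reading from the table at x = 5

10


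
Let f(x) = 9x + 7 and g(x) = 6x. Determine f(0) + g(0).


f(0) = 7
g(0) = 0
Sum = 7

7


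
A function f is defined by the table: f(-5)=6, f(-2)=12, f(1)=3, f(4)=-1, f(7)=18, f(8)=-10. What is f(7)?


Reading from the table at x = 7

18


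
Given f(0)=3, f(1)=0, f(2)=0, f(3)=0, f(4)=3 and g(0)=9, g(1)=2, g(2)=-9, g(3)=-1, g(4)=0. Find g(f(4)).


f(4) = 3
g(3) = -1

-1


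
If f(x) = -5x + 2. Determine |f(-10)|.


f(-10) = 52
|52| = 52

52


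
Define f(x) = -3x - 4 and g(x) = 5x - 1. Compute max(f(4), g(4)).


f(4) = -16
g(4) = 19
max = 19

19


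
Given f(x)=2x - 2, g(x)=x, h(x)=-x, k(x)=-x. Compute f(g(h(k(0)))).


k(0) = 0
h(0) = 0
g(0) = 0
f(0) = -2

-2


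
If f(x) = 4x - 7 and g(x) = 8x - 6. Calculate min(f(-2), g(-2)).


-22


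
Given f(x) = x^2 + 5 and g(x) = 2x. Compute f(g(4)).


69


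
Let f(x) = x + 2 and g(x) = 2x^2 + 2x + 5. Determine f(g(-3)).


g(-3) = 17
f(17) = 19

19


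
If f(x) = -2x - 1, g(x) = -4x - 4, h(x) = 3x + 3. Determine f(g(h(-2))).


-17


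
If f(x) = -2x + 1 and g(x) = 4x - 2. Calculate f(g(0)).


5


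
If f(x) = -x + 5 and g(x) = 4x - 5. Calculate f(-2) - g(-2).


f(-2) = 7
g(-2) = -13
Difference = 20

20


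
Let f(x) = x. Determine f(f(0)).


f(0) = 0
f(0) = 0

0


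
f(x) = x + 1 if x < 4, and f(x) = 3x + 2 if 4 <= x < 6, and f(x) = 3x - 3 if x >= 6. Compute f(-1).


-1 satisfies x < 4
f(-1) = 0

0


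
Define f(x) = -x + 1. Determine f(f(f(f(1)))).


f(1) = 0
f(0) = 1
f(1) = 0
f(0) = 1

1


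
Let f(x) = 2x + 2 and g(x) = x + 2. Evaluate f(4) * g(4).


f(4) = 10
g(4) = 6
Product = 60

60


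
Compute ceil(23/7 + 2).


23/7 = 3.2857
3.2857 + 2 = 5.2857
ceil(5.2857) = 6

6


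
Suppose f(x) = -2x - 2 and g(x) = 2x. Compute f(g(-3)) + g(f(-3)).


f(g(-3)) = 10
g(f(-3)) = 8
Sum = 18

18


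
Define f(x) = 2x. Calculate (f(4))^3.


512


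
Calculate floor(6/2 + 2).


6/2 = 3
3 + 2 = 5
floor(5) = 5

5


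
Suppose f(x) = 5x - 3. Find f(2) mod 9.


f(2) = 7
7 mod 9 = 7

7


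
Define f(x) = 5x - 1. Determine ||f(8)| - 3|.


f(8) = 39
|39| = 39
|39 - 3| = 36

36


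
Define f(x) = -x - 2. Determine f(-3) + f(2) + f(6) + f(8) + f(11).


f(-3) = 1
f(2) = -4
f(6) = -8
f(8) = -10
f(11) = -13
Sum = -34

-34


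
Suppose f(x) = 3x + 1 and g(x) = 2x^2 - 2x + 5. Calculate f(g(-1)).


g(-1) = 9
f(9) = 28

28


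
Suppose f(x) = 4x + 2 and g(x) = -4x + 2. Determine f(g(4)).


g(4) = -14
f(-14) = -54

-54


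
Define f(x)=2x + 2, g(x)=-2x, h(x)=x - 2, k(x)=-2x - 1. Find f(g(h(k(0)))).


14


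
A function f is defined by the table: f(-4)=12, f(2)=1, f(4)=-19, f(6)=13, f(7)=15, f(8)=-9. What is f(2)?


Reading from the table at x = 2

1


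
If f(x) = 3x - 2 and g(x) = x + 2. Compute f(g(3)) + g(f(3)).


22


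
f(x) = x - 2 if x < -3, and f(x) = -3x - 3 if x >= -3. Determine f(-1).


-1 satisfies x >= -3
f(-1) = 0

0


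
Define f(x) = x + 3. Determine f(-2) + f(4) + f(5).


f(-2) = 1
f(4) = 7
f(5) = 8
Sum = 16

16


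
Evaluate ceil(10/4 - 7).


10/4 = 2.5
2.5 - 7 = -4.5
ceil(-4.5) = -4

-4


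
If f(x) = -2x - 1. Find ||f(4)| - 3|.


6


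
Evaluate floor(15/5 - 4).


15/5 = 3
3 - 4 = -1
floor(-1) = -1

-1


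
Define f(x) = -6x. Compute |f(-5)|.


f(-5) = 30
|30| = 30

30


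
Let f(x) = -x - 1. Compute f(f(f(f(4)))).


4


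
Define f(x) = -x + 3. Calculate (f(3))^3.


f(3) = 0
(0)^3 = 0

0


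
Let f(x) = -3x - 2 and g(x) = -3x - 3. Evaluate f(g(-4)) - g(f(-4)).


f(g(-4)) = -29
g(f(-4)) = -33
Difference = 4

4


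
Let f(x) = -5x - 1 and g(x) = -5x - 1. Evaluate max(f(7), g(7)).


f(7) = -36
g(7) = -36
max = -36

-36


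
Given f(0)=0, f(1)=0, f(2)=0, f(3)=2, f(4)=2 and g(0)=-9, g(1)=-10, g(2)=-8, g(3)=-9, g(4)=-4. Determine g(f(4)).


-8


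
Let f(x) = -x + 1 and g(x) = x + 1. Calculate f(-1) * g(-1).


f(-1) = 2
g(-1) = 0
Product = 0

0


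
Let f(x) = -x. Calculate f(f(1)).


f(1) = -1
f(-1) = 1

1


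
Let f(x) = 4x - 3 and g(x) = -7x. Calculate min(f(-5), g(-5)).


-23


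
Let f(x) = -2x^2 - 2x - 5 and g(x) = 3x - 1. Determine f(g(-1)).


g(-1) = -4
f(-4) = (-2)*(-4)^2 - 2*(-4) - 5 = -29

-29


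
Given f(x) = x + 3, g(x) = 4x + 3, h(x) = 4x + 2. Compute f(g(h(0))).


h(0) = 2
g(2) = 11
f(11) = 14

14


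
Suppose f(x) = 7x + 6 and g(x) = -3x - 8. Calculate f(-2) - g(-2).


f(-2) = -8
g(-2) = -2
Difference = -6

-6


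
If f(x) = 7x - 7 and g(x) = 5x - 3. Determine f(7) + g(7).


f(7) = 42
g(7) = 32
Sum = 74

74


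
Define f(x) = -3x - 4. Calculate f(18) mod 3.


f(18) = -58
-58 mod 3 = 2

2


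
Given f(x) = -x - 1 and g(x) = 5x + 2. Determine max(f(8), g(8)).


f(8) = -9
g(8) = 42
max = 42

42


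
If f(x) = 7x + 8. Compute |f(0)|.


f(0) = 8
|8| = 8

8


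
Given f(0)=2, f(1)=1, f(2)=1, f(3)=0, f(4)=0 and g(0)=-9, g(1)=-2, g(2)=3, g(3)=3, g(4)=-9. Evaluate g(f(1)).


f(1) = 1
g(1) = -2

-2


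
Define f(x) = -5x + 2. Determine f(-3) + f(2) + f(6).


-19


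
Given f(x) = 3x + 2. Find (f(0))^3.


8


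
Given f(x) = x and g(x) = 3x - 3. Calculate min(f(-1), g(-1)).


f(-1) = -1
g(-1) = -6
min = -6

-6


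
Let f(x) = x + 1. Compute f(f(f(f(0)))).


f(0) = 1
f(1) = 2
f(2) = 3
f(3) = 4

4


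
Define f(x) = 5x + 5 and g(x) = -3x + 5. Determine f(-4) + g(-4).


f(-4) = -15
g(-4) = 17
Sum = 2

2


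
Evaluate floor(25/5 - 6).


25/5 = 5
5 - 6 = -1
floor(-1) = -1

-1


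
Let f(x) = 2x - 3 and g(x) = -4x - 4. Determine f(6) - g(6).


f(6) = 9
g(6) = -28
Difference = 37

37


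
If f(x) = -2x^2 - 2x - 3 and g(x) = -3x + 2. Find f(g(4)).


g(4) = -10
f(-10) = (-2)*(-10)^2 - 2*(-10) - 3 = -183

-183


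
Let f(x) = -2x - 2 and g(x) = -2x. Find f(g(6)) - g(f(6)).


f(g(6)) = 22
g(f(6)) = 28
Difference = -6

-6


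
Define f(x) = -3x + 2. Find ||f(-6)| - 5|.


f(-6) = 20
|20| = 20
|20 - 5| = 15

15


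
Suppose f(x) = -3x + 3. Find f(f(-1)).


f(-1) = 6
f(6) = -15

-15


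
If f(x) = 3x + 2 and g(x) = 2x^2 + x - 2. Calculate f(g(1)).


g(1) = 1
f(1) = 5

5


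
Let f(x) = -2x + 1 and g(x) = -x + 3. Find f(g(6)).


g(6) = -3
f(-3) = 7

7


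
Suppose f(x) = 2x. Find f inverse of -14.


Solve 2x = -14
x = (-14) / 2 = -7

-7


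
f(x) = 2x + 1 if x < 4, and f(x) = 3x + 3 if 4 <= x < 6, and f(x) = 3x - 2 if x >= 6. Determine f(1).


1 satisfies x < 4
f(1) = 3

3


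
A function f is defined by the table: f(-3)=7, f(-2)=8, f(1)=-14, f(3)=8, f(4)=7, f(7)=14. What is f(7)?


14


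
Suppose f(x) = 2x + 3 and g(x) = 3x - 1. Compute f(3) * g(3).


f(3) = 9
g(3) = 8
Product = 72

72


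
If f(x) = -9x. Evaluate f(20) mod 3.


0


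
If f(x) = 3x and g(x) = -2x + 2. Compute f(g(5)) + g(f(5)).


f(g(5)) = -24
g(f(5)) = -28
Sum = -52

-52


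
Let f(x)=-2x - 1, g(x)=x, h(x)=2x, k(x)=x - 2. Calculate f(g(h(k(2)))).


k(2) = 0
h(0) = 0
g(0) = 0
f(0) = -1

-1


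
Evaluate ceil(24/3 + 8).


24/3 = 8
8 + 8 = 16
ceil(16) = 16

16


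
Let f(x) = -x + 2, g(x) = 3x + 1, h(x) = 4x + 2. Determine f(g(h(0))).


h(0) = 2
g(2) = 7
f(7) = -5

-5


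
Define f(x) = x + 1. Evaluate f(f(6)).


8


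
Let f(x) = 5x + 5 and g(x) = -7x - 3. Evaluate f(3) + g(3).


-4


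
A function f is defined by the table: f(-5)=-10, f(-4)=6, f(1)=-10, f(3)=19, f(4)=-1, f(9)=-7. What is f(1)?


-10


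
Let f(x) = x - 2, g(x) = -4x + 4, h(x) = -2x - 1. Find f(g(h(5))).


46


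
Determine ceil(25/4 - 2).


25/4 = 6.25
6.25 - 2 = 4.25
ceil(4.25) = 5

5


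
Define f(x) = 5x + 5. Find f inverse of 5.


Solve 5x + 5 = 5
x = (5 - 5) / 5 = 0

0


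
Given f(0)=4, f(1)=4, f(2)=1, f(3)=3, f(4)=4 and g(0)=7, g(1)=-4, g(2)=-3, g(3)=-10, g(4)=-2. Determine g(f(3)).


f(3) = 3
g(3) = -10

-10


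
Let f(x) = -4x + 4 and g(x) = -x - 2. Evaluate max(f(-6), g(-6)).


f(-6) = 28
g(-6) = 4
max = 28

28


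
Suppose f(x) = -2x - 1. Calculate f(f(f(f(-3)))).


f(-3) = 5
f(5) = -11
f(-11) = 21
f(21) = -43

-43


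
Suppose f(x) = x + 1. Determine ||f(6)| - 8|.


f(6) = 7
|7| = 7
|7 - 8| = 1

1


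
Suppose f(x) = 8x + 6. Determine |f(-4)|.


f(-4) = -26
|-26| = 26

26


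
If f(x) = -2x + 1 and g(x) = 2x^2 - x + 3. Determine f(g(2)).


-17


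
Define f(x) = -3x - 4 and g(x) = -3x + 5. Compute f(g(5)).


g(5) = -10
f(-10) = 26

26


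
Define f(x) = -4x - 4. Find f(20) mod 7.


f(20) = -84
-84 mod 7 = 0

0


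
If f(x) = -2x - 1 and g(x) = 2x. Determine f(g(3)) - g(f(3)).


f(g(3)) = -13
g(f(3)) = -14
Difference = 1

1


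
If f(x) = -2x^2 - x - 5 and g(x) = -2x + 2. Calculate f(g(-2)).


-83


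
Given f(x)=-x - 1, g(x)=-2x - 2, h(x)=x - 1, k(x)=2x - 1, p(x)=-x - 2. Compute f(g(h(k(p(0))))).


p(0) = -2
k(-2) = -5
h(-5) = -6
g(-6) = 10
f(10) = -11

-11


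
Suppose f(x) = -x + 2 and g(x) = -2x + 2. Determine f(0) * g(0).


f(0) = 2
g(0) = 2
Product = 4

4


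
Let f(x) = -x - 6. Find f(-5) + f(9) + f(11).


f(-5) = -1
f(9) = -15
f(11) = -17
Sum = -33

-33


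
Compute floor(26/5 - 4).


26/5 = 5.2
5.2 - 4 = 1.2
floor(1.2) = 1

1


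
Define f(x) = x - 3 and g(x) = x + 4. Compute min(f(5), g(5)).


f(5) = 2
g(5) = 9
min = 2

2


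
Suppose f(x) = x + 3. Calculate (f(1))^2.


16


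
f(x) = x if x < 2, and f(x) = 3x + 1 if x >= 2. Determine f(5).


16


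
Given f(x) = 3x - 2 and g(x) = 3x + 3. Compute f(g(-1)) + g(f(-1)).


f(g(-1)) = -2
g(f(-1)) = -12
Sum = -14

-14


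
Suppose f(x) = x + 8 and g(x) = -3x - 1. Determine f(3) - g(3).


f(3) = 11
g(3) = -10
Difference = 21

21


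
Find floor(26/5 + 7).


26/5 = 5.2
5.2 + 7 = 12.2
floor(12.2) = 12

12


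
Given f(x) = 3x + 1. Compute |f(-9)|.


f(-9) = -26
|-26| = 26

26


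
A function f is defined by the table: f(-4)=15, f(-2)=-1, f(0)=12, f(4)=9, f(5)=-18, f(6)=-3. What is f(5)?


-18


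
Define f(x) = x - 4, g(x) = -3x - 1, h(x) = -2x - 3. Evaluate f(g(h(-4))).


h(-4) = 5
g(5) = -16
f(-16) = -20

-20


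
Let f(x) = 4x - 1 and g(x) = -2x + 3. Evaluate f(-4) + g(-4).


f(-4) = -17
g(-4) = 11
Sum = -6

-6


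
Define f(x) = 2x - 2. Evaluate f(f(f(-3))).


f(-3) = -8
f(-8) = -18
f(-18) = -38

-38


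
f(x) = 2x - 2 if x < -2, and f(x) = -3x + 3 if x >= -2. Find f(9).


9 satisfies x >= -2
f(9) = -24

-24


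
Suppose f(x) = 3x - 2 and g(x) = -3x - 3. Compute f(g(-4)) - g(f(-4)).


f(g(-4)) = 25
g(f(-4)) = 39
Difference = -14

-14


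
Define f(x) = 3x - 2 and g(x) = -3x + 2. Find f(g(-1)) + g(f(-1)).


f(g(-1)) = 13
g(f(-1)) = 17
Sum = 30

30


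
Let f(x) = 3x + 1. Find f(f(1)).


f(1) = 4
f(4) = 13

13


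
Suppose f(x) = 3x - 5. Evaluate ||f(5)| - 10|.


f(5) = 10
|10| = 10
|10 - 10| = 0

0


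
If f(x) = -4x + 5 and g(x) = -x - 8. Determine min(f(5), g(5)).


f(5) = -15
g(5) = -13
min = -15

-15


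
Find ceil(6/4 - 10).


-8


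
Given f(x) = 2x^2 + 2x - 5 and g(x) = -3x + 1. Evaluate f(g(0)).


g(0) = 1
f(1) = 2*(1)^2 + 2*(1) - 5 = -1

-1


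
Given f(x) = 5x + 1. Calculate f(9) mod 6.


f(9) = 46
46 mod 6 = 4

4


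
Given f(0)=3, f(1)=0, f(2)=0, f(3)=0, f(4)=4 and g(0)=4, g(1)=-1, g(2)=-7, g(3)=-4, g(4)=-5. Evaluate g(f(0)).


f(0) = 3
g(3) = -4

-4


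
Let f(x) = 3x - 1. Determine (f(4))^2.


f(4) = 11
(11)^2 = 121

121


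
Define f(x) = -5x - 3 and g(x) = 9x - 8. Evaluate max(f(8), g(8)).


f(8) = -43
g(8) = 64
max = 64

64


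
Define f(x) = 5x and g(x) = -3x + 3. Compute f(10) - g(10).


77


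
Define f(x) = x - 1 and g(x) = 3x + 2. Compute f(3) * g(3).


f(3) = 2
g(3) = 11
Product = 22

22


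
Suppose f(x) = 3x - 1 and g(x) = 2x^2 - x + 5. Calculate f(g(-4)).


g(-4) = 41
f(41) = 122

122


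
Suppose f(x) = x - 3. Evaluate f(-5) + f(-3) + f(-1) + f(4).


f(-5) = -8
f(-3) = -6
f(-1) = -4
f(4) = 1
Sum = -17

-17


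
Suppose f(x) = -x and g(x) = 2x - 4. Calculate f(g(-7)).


18


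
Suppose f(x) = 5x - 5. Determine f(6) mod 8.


f(6) = 25
25 mod 8 = 1

1


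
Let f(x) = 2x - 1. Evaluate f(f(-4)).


-19


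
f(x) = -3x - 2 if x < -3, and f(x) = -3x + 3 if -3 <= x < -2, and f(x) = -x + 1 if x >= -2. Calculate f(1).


1 satisfies x >= -2
f(1) = 0

0


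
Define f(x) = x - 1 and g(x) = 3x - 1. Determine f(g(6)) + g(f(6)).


f(g(6)) = 16
g(f(6)) = 14
Sum = 30

30


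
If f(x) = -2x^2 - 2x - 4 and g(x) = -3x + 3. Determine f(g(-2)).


g(-2) = 9
f(9) = (-2)*(9)^2 - 2*(9) - 4 = -184

-184


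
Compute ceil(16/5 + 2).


6


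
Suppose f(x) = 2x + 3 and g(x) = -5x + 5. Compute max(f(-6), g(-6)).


f(-6) = -9
g(-6) = 35
max = 35

35


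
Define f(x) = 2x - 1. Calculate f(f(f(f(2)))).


f(2) = 3
f(3) = 5
f(5) = 9
f(9) = 17

17


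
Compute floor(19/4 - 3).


19/4 = 4.75
4.75 - 3 = 1.75
floor(1.75) = 1

1


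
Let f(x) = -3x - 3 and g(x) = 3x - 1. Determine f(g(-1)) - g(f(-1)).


f(g(-1)) = 9
g(f(-1)) = -1
Difference = 10

10


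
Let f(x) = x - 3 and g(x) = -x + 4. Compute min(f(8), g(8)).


f(8) = 5
g(8) = -4
min = -4

-4


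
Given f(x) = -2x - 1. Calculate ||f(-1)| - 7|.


6


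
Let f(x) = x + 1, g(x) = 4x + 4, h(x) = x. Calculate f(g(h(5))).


h(5) = 5
g(5) = 24
f(24) = 25

25


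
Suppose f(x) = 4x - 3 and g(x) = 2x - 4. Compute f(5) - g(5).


f(5) = 17
g(5) = 6
Difference = 11

11


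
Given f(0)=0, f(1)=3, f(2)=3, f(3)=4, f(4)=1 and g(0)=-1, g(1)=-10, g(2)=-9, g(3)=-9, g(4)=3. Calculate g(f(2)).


f(2) = 3
g(3) = -9

-9


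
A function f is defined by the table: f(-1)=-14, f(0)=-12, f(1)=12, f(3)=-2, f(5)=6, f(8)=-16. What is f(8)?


Reading from the table at x = 8

-16


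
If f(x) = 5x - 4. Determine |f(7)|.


f(7) = 31
|31| = 31

31


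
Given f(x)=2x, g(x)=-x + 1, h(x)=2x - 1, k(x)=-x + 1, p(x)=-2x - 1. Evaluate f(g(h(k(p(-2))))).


p(-2) = 3
k(3) = -2
h(-2) = -5
g(-5) = 6
f(6) = 12

12


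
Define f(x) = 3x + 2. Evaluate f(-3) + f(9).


f(-3) = -7
f(9) = 29
Sum = 22

22


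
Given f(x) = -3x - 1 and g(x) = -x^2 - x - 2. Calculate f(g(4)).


65


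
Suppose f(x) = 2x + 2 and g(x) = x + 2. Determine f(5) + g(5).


f(5) = 12
g(5) = 7
Sum = 19

19


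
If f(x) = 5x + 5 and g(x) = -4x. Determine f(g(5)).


-95


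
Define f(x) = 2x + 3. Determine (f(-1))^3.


f(-1) = 1
(1)^3 = 1

1


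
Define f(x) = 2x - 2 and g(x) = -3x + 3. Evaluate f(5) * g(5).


-96


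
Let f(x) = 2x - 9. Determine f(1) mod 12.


f(1) = -7
-7 mod 12 = 5

5


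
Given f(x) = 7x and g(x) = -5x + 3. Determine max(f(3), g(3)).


21


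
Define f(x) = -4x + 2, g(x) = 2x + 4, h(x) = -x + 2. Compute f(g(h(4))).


h(4) = -2
g(-2) = 0
f(0) = 2

2


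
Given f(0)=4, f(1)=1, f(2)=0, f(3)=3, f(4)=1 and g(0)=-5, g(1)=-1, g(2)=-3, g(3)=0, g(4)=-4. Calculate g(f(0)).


f(0) = 4
g(4) = -4

-4


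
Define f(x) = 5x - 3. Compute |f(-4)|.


f(-4) = -23
|-23| = 23

23


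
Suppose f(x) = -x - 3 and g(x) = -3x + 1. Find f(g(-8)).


g(-8) = 25
f(25) = -28

-28


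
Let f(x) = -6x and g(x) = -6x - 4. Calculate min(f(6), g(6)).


f(6) = -36
g(6) = -40
min = -40

-40


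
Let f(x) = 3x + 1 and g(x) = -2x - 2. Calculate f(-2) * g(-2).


f(-2) = -5
g(-2) = 2
Product = -10

-10


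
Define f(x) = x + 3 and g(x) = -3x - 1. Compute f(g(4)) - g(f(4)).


f(g(4)) = -10
g(f(4)) = -22
Difference = 12

12


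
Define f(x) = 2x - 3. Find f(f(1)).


f(1) = -1
f(-1) = -5

-5


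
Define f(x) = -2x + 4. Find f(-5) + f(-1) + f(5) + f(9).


f(-5) = 14
f(-1) = 6
f(5) = -6
f(9) = -14
Sum = 0

0


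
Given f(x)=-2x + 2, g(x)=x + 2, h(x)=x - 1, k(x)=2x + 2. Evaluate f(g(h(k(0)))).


k(0) = 2
h(2) = 1
g(1) = 3
f(3) = -4

-4


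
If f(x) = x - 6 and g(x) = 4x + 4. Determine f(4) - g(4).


-22


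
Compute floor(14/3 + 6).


14/3 = 4.6667
4.6667 + 6 = 10.6667
floor(10.6667) = 10

10


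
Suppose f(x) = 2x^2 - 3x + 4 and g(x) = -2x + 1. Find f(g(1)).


g(1) = -1
f(-1) = 2*(-1)^2 - 3*(-1) + 4 = 9

9


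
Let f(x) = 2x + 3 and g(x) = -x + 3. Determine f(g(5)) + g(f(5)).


-11


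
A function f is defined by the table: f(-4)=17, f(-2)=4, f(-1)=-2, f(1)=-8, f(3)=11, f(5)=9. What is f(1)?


Reading from the table at x = 1

-8


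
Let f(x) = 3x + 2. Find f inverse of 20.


Solve 3x + 2 = 20
x = (20 - 2) / 3 = 6

6


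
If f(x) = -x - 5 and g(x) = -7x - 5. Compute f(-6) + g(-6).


f(-6) = 1
g(-6) = 37
Sum = 38

38


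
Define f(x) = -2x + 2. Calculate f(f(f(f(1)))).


f(1) = 0
f(0) = 2
f(2) = -2
f(-2) = 6

6


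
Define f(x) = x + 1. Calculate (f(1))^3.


f(1) = 2
(2)^3 = 8

8


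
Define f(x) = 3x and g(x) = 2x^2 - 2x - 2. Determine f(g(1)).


g(1) = -2
f(-2) = -6

-6


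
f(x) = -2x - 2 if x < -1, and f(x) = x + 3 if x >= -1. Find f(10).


10 satisfies x >= -1
f(10) = 13

13


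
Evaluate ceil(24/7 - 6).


24/7 = 3.4286
3.4286 - 6 = -2.5714
ceil(-2.5714) = -2

-2


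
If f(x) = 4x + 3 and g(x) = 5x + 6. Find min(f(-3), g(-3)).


f(-3) = -9
g(-3) = -9
min = -9

-9


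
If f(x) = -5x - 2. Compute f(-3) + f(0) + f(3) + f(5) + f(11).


-90


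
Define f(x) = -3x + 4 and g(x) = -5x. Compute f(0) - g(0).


f(0) = 4
g(0) = 0
Difference = 4

4


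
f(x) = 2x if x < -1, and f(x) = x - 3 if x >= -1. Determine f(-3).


-6


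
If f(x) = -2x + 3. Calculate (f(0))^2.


f(0) = 3
(3)^2 = 9

9


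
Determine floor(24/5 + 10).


24/5 = 4.8
4.8 + 10 = 14.8
floor(14.8) = 14

14


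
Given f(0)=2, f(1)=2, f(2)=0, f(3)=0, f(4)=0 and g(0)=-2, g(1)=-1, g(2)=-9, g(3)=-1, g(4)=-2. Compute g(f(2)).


f(2) = 0
g(0) = -2

-2


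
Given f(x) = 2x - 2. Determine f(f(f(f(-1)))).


f(-1) = -4
f(-4) = -10
f(-10) = -22
f(-22) = -46

-46


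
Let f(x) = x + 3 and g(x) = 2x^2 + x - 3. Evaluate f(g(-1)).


g(-1) = -2
f(-2) = 1

1


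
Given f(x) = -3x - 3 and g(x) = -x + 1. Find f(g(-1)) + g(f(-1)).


f(g(-1)) = -9
g(f(-1)) = 1
Sum = -8

-8


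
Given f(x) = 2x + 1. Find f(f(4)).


f(4) = 9
f(9) = 19

19


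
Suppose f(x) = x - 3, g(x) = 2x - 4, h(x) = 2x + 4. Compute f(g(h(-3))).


h(-3) = -2
g(-2) = -8
f(-8) = -11

-11


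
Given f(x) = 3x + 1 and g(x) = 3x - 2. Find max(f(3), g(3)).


f(3) = 10
g(3) = 7
max = 10

10


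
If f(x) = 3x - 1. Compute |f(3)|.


8


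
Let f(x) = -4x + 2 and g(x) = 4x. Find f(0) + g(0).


f(0) = 2
g(0) = 0
Sum = 2

2


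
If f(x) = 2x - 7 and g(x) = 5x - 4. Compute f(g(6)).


g(6) = 26
f(26) = 45

45


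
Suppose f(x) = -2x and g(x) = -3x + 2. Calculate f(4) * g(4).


f(4) = -8
g(4) = -10
Product = 80

80


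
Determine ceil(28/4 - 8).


28/4 = 7
7 - 8 = -1
ceil(-1) = -1

-1


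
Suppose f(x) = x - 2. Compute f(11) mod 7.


f(11) = 9
9 mod 7 = 2

2


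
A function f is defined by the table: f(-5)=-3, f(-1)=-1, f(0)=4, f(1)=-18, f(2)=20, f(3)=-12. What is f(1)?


Reading from the table at x = 1

-18


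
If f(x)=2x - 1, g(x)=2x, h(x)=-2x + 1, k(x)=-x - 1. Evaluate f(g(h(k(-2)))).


k(-2) = 1
h(1) = -1
g(-1) = -2
f(-2) = -5

-5


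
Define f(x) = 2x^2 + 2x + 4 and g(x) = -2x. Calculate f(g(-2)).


g(-2) = 4
f(4) = 2*(4)^2 + 2*(4) + 4 = 44

44


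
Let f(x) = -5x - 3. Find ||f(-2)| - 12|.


f(-2) = 7
|7| = 7
|7 - 12| = 5

5


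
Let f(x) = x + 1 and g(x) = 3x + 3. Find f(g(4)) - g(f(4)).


f(g(4)) = 16
g(f(4)) = 18
Difference = -2

-2


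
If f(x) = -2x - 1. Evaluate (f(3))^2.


49


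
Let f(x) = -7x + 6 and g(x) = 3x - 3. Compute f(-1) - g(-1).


f(-1) = 13
g(-1) = -6
Difference = 19

19


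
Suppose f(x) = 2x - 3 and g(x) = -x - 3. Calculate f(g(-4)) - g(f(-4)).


f(g(-4)) = -1
g(f(-4)) = 8
Difference = -9

-9


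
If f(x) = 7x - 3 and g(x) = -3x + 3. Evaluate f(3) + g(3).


f(3) = 18
g(3) = -6
Sum = 12

12


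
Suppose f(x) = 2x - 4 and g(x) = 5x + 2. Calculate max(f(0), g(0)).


f(0) = -4
g(0) = 2
max = 2

2


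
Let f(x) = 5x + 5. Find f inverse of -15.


Solve 5x + 5 = -15
x = (-15 - 5) / 5 = -4

-4


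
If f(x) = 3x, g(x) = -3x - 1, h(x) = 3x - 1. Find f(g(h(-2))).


h(-2) = -7
g(-7) = 20
f(20) = 60

60


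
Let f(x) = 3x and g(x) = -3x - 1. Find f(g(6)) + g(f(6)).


-112


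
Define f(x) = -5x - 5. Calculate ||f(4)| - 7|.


18


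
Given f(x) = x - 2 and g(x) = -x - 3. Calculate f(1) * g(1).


f(1) = -1
g(1) = -4
Product = 4

4


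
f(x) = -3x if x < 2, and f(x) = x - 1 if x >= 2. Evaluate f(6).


5


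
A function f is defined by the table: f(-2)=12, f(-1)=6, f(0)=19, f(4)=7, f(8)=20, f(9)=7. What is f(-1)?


Reading from the table at x = -1

6


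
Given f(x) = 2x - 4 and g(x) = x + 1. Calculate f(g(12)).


g(12) = 13
f(13) = 22

22


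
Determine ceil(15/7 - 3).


0


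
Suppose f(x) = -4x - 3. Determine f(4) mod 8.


f(4) = -19
-19 mod 8 = 5

5


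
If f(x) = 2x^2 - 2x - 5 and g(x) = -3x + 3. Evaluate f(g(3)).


g(3) = -6
f(-6) = 2*(-6)^2 - 2*(-6) - 5 = 79

79


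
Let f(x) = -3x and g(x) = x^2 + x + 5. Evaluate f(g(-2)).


g(-2) = 7
f(7) = -21

-21


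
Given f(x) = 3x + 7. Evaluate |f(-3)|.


f(-3) = -2
|-2| = 2

2


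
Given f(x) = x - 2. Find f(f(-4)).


f(-4) = -6
f(-6) = -8

-8


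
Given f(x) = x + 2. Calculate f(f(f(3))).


f(3) = 5
f(5) = 7
f(7) = 9

9


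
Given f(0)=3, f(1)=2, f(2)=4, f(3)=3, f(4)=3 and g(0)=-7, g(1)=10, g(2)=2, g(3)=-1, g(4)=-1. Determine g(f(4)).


f(4) = 3
g(3) = -1

-1


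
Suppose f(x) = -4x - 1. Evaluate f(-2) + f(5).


f(-2) = 7
f(5) = -21
Sum = -14

-14


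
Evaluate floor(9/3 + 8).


9/3 = 3
3 + 8 = 11
floor(11) = 11

11


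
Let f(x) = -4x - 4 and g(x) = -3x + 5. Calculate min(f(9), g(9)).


-40


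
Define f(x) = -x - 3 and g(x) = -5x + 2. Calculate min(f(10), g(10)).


f(10) = -13
g(10) = -48
min = -48

-48


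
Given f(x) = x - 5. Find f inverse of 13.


18


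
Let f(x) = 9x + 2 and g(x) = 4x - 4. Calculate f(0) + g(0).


f(0) = 2
g(0) = -4
Sum = -2

-2


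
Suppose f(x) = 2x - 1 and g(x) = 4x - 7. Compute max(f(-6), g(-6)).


f(-6) = -13
g(-6) = -31
max = -13

-13


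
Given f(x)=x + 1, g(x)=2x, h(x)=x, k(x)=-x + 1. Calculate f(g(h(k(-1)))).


5


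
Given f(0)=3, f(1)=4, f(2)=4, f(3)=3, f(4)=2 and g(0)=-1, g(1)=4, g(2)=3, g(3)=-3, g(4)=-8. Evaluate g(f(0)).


f(0) = 3
g(3) = -3

-3


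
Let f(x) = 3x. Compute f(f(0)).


0


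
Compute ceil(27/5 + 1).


27/5 = 5.4
5.4 + 1 = 6.4
ceil(6.4) = 7

7


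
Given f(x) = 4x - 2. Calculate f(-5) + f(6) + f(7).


f(-5) = -22
f(6) = 22
f(7) = 26
Sum = 26

26


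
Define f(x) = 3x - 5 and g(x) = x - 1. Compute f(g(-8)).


-32


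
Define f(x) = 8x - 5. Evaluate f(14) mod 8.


f(14) = 107
107 mod 8 = 3

3


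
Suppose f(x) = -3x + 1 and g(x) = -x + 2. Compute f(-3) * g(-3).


f(-3) = 10
g(-3) = 5
Product = 50

50


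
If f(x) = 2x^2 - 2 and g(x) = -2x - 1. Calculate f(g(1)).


g(1) = -3
f(-3) = 2*(-3)^2 - 2 = 16

16


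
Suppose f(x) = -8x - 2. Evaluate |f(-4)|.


f(-4) = 30
|30| = 30

30


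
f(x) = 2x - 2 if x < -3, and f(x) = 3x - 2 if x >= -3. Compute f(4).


4 satisfies x >= -3
f(4) = 10

10


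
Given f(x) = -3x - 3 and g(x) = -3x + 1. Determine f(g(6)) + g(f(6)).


112


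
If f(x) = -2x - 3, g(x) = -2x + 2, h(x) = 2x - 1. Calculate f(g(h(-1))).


h(-1) = -3
g(-3) = 8
f(8) = -19

-19


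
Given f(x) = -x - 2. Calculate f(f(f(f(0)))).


f(0) = -2
f(-2) = 0
f(0) = -2
f(-2) = 0

0


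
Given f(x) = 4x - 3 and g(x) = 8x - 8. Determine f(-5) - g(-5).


f(-5) = -23
g(-5) = -48
Difference = 25

25


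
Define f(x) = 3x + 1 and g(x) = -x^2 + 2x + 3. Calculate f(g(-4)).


g(-4) = -21
f(-21) = -62

-62


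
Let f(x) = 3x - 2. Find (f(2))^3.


f(2) = 4
(4)^3 = 64

64


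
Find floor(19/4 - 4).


0


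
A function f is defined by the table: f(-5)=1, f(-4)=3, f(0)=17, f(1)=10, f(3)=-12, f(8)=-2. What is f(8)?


Reading from the table at x = 8

-2


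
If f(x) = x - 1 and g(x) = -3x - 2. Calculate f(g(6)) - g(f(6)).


f(g(6)) = -21
g(f(6)) = -17
Difference = -4

-4


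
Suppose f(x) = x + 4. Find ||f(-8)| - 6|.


f(-8) = -4
|-4| = 4
|4 - 6| = 2

2


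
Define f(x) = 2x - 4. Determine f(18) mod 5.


2


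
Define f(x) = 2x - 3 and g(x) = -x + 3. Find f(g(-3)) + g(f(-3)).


f(g(-3)) = 9
g(f(-3)) = 12
Sum = 21

21


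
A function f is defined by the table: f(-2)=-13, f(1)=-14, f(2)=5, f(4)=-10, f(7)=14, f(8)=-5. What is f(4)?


Reading from the table at x = 4

-10


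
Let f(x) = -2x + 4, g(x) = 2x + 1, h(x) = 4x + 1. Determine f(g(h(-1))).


h(-1) = -3
g(-3) = -5
f(-5) = 14

14


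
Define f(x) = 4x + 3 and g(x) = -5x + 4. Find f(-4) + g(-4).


f(-4) = -13
g(-4) = 24
Sum = 11

11


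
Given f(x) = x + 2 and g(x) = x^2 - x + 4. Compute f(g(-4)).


26


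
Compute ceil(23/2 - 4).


23/2 = 11.5
11.5 - 4 = 7.5
ceil(7.5) = 8

8


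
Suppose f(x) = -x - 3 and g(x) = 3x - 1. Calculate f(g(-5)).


g(-5) = -16
f(-16) = 13

13


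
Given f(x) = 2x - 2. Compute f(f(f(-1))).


f(-1) = -4
f(-4) = -10
f(-10) = -22

-22


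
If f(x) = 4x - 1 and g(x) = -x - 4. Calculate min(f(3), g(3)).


-7


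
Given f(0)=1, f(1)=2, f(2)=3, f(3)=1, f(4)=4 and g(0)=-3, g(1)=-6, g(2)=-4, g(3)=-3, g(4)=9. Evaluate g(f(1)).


f(1) = 2
g(2) = -4

-4


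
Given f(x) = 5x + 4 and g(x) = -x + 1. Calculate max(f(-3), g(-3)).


f(-3) = -11
g(-3) = 4
max = 4

4


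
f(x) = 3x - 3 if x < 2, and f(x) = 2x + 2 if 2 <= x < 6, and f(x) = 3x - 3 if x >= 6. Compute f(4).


4 satisfies 2 <= x < 6
f(4) = 10

10


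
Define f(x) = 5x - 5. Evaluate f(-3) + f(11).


f(-3) = -20
f(11) = 50
Sum = 30

30


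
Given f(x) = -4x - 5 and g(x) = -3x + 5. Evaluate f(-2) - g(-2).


-8


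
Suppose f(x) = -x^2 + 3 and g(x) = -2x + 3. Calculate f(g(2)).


g(2) = -1
f(-1) = (-1)*(-1)^2 + 3 = 2

2


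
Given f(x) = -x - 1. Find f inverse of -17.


Solve -x - 1 = -17
x = (-17 + 1) / (-1) = 16

16


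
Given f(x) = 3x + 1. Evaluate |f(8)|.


f(8) = 25
|25| = 25

25


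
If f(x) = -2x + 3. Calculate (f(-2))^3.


f(-2) = 7
(7)^3 = 343

343


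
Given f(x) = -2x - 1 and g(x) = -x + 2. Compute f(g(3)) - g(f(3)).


f(g(3)) = 1
g(f(3)) = 9
Difference = -8

-8


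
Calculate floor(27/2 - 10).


3


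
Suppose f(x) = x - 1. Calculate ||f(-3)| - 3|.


f(-3) = -4
|-4| = 4
|4 - 3| = 1

1


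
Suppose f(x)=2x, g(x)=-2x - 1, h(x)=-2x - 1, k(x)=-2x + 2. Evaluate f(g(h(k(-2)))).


k(-2) = 6
h(6) = -13
g(-13) = 25
f(25) = 50

50


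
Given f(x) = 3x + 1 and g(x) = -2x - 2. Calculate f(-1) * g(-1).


f(-1) = -2
g(-1) = 0
Product = 0

0


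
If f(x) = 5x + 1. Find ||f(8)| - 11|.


f(8) = 41
|41| = 41
|41 - 11| = 30

30


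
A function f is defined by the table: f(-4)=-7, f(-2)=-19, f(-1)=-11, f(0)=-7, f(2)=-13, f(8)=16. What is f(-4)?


Reading from the table at x = -4

-7


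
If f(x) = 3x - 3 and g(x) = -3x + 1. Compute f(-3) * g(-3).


-120


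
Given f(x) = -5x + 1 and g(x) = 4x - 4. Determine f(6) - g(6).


f(6) = -29
g(6) = 20
Difference = -49

-49


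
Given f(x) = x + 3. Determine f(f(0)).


f(0) = 3
f(3) = 6

6


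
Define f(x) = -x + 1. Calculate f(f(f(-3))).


4


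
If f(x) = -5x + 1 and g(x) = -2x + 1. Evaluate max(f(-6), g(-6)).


f(-6) = 31
g(-6) = 13
max = 31

31
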